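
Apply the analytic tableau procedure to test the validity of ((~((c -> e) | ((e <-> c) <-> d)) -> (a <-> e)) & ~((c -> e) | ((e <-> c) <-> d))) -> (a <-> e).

Assume the negation and expand:
Initial set: {~(((~((c -> e) | ((e <-> c) <-> d)) -> (a <-> e)) & ~((c -> e) | ((e <-> c) <-> d))) -> (a <-> e))}.
~(((~((c -> e) | ((e <-> c) <-> d)) -> (a <-> e)) & ~((c -> e) | ((e <-> c) <-> d))) -> (a <-> e)): α-rule — add ((~((c -> e) | ((e <-> c) <-> d)) -> (a <-> e)) & ~((c -> e) | ((e <-> c) <-> d))), ~(a <-> e).
((~((c -> e) | ((e <-> c) <-> d)) -> (a <-> e)) & ~((c -> e) | ((e <-> c) <-> d))): α-rule — add (~((c -> e) | ((e <-> c) <-> d)) -> (a <-> e)), ~((c -> e) | ((e <-> c) <-> d)).
~((c -> e) | ((e <-> c) <-> d)): α-rule — add ~(c -> e), ~((e <-> c) <-> d).
~(c -> e): α-rule — add c, ~e.
~(a <-> e): β-rule — branch into a, ~e  //  ~a, e.
  branch 1 (add a, ~e):
    (~((c -> e) | ((e <-> c) <-> d)) -> (a <-> e)): β-rule — branch into ~~((c -> e) | ((e <-> c) <-> d))  //  (a <-> e).
      branch 1.1 (add ~~((c -> e) | ((e <-> c) <-> d))):
        ~((e <-> c) <-> d): β-rule — branch into (e <-> c), ~d  //  ~(e <-> c), d.
          branch 1.1.1 (add (e <-> c), ~d):
            ~~((c -> e) | ((e <-> c) <-> d)): β-rule — branch into (c -> e)  //  ((e <-> c) <-> d).
              branch 1.1.1.1 (add (c -> e)):
                (e <-> c): β-rule — branch into e, c  //  ~e, ~c.
                  branch 1.1.1.1.1 (add e, c):
                    × closes — contains both e and ~e.
                  branch 1.1.1.1.2 (add ~e, ~c):
                    × closes — contains both c and ~c.
              branch 1.1.1.2 (add ((e <-> c) <-> d)):
                (e <-> c): β-rule — branch into e, c  //  ~e, ~c.
                  branch 1.1.1.2.1 (add e, c):
                    × closes — contains both e and ~e.
                  branch 1.1.1.2.2 (add ~e, ~c):
                    × closes — contains both c and ~c.
          branch 1.1.2 (add ~(e <-> c), d):
            ~~((c -> e) | ((e <-> c) <-> d)): β-rule — branch into (c -> e)  //  ((e <-> c) <-> d).
              branch 1.1.2.1 (add (c -> e)):
                ~(e <-> c): β-rule — branch into e, ~c  //  ~e, c.
                  branch 1.1.2.1.1 (add e, ~c):
                    × closes — contains both e and ~e.
                  branch 1.1.2.1.2 (add ~e, c):
                    (c -> e): β-rule — branch into ~c  //  e.
                      branch 1.1.2.1.2.1 (add ~c):
                        × closes — contains both c and ~c.
                      branch 1.1.2.1.2.2 (add e):
                        × closes — contains both e and ~e.
              branch 1.1.2.2 (add ((e <-> c) <-> d)):
                ~(e <-> c): β-rule — branch into e, ~c  //  ~e, c.
                  branch 1.1.2.2.1 (add e, ~c):
                    × closes — contains both e and ~e.
                  branch 1.1.2.2.2 (add ~e, c):
                    ((e <-> c) <-> d): β-rule — branch into (e <-> c), d  //  ~(e <-> c), ~d.
                      branch 1.1.2.2.2.1 (add (e <-> c), d):
                        (e <-> c): β-rule — branch into e, c  //  ~e, ~c.
                          branch 1.1.2.2.2.1.1 (add e, c):
                            × closes — contains both e and ~e.
                          branch 1.1.2.2.2.1.2 (add ~e, ~c):
                            × closes — contains both c and ~c.
                      branch 1.1.2.2.2.2 (add ~(e <-> c), ~d):
                        × closes — contains both d and ~d.
      branch 1.2 (add (a <-> e)):
        ~((e <-> c) <-> d): β-rule — branch into (e <-> c), ~d  //  ~(e <-> c), d.
          branch 1.2.1 (add (e <-> c), ~d):
            (a <-> e): β-rule — branch into a, e  //  ~a, ~e.
              branch 1.2.1.1 (add a, e):
                × closes — contains both e and ~e.
              branch 1.2.1.2 (add ~a, ~e):
                × closes — contains both a and ~a.
          branch 1.2.2 (add ~(e <-> c), d):
            (a <-> e): β-rule — branch into a, e  //  ~a, ~e.
              branch 1.2.2.1 (add a, e):
                × closes — contains both e and ~e.
              branch 1.2.2.2 (add ~a, ~e):
                × closes — contains both a and ~a.
  branch 2 (add ~a, e):
    × closes — contains both e and ~e.
All 16 branches close.
Every branch closed, so the negation is unsatisfiable and the formula is valid.

Valid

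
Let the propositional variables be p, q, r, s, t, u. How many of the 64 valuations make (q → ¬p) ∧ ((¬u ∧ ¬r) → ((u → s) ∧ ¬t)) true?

42

Initial set: {((q → ¬p) ∧ ((¬u ∧ ¬r) → ((u → s) ∧ ¬t)))}.
((q → ¬p) ∧ ((¬u ∧ ¬r) → ((u → s) ∧ ¬t))): α-rule — add (q → ¬p), ((¬u ∧ ¬r) → ((u → s) ∧ ¬t)).
(q → ¬p): β-rule — branch into ¬q  //  ¬p.
  branch 1 (add ¬q):
    ((¬u ∧ ¬r) → ((u → s) ∧ ¬t)): β-rule — branch into ¬(¬u ∧ ¬r)  //  ((u → s) ∧ ¬t).
      branch 1.1 (add ¬(¬u ∧ ¬r)):
        ¬(¬u ∧ ¬r): β-rule — branch into ¬¬u  //  ¬¬r.
          branch 1.1.1 (add ¬¬u):
            ○ open, literals {q=0, u=1}.
          branch 1.1.2 (add ¬¬r):
            ○ open, literals {q=0, r=1}.
      branch 1.2 (add ((u → s) ∧ ¬t)):
        ((u → s) ∧ ¬t): α-rule — add (u → s), ¬t.
        (u → s): β-rule — branch into ¬u  //  s.
          branch 1.2.1 (add ¬u):
            ○ open, literals {q=0, t=0, u=0}.
          branch 1.2.2 (add s):
            ○ open, literals {q=0, s=1, t=0}.
  branch 2 (add ¬p):
    ((¬u ∧ ¬r) → ((u → s) ∧ ¬t)): β-rule — branch into ¬(¬u ∧ ¬r)  //  ((u → s) ∧ ¬t).
      branch 2.1 (add ¬(¬u ∧ ¬r)):
        ¬(¬u ∧ ¬r): β-rule — branch into ¬¬u  //  ¬¬r.
          branch 2.1.1 (add ¬¬u):
            ○ open, literals {p=0, u=1}.
          branch 2.1.2 (add ¬¬r):
            ○ open, literals {p=0, r=1}.
      branch 2.2 (add ((u → s) ∧ ¬t)):
        ((u → s) ∧ ¬t): α-rule — add (u → s), ¬t.
        (u → s): β-rule — branch into ¬u  //  s.
          branch 2.2.1 (add ¬u):
            ○ open, literals {p=0, t=0, u=0}.
          branch 2.2.2 (add s):
            ○ open, literals {p=0, s=1, t=0}.
0 branches closed, 8 open.
Each open branch fixes some atoms; the unmentioned ones are free. Counting distinct full assignments: branch {q=0, u=1} (p, r, s, t) contributes 16 new; branch {q=0, r=1} (p, s, t, u) contributes 8 new; branch {q=0, t=0, u=0} (p, r, s) contributes 4 new; branch {q=0, s=1, t=0} (p, r, u) contributes 0 new; branch {p=0, u=1} (q, r, s, t) contributes 8 new; branch {p=0, r=1} (q, s, t, u) contributes 4 new; branch {p=0, t=0, u=0} (q, r, s) contributes 2 new; branch {p=0, s=1, t=0} (q, r, u) contributes 0 new. Total: 42.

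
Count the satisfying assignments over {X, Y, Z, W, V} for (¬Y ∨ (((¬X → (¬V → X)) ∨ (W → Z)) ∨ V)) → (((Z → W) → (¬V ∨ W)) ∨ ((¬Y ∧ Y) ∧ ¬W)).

28

Initial set: {((¬Y ∨ (((¬X → (¬V → X)) ∨ (W → Z)) ∨ V)) → (((Z → W) → (¬V ∨ W)) ∨ ((¬Y ∧ Y) ∧ ¬W)))}.
((¬Y ∨ (((¬X → (¬V → X)) ∨ (W → Z)) ∨ V)) → (((Z → W) → (¬V ∨ W)) ∨ ((¬Y ∧ Y) ∧ ¬W))): β-rule — branch into ¬(¬Y ∨ (((¬X → (¬V → X)) ∨ (W → Z)) ∨ V))  //  (((Z → W) → (¬V ∨ W)) ∨ ((¬Y ∧ Y) ∧ ¬W)).
  branch 1 (add ¬(¬Y ∨ (((¬X → (¬V → X)) ∨ (W → Z)) ∨ V))):
    ¬(¬Y ∨ (((¬X → (¬V → X)) ∨ (W → Z)) ∨ V)): α-rule — add ¬¬Y, ¬(((¬X → (¬V → X)) ∨ (W → Z)) ∨ V).
    ¬(((¬X → (¬V → X)) ∨ (W → Z)) ∨ V): α-rule — add ¬((¬X → (¬V → X)) ∨ (W → Z)), ¬V.
    ¬((¬X → (¬V → X)) ∨ (W → Z)): α-rule — add ¬(¬X → (¬V → X)), ¬(W → Z).
    ¬(¬X → (¬V → X)): α-rule — add ¬X, ¬(¬V → X).
    ¬(W → Z): α-rule — add W, ¬Z.
    ¬(¬V → X): α-rule — add ¬V, ¬X.
    ○ open, literals {V=F, W=T, X=F, Y=T, Z=F}.
  branch 2 (add (((Z → W) → (¬V ∨ W)) ∨ ((¬Y ∧ Y) ∧ ¬W))):
    (((Z → W) → (¬V ∨ W)) ∨ ((¬Y ∧ Y) ∧ ¬W)): β-rule — branch into ((Z → W) → (¬V ∨ W))  //  ((¬Y ∧ Y) ∧ ¬W).
      branch 2.1 (add ((Z → W) → (¬V ∨ W))):
        ((Z → W) → (¬V ∨ W)): β-rule — branch into ¬(Z → W)  //  (¬V ∨ W).
          branch 2.1.1 (add ¬(Z → W)):
            ¬(Z → W): α-rule — add Z, ¬W.
            ○ open, literals {W=F, Z=T}.
          branch 2.1.2 (add (¬V ∨ W)):
            (¬V ∨ W): β-rule — branch into ¬V  //  W.
              branch 2.1.2.1 (add ¬V):
                ○ open, literals {V=F}.
              branch 2.1.2.2 (add W):
                ○ open, literals {W=T}.
      branch 2.2 (add ((¬Y ∧ Y) ∧ ¬W)):
        ((¬Y ∧ Y) ∧ ¬W): α-rule — add (¬Y ∧ Y), ¬W.
        (¬Y ∧ Y): α-rule — add ¬Y, Y.
        × closes — contains both Y and ¬Y.
1 branch closed, 4 open.
Each open branch fixes some atoms; the unmentioned ones are free. Counting distinct full assignments: branch {V=F, W=T, X=F, Y=T, Z=F} (none free) contributes 1 new; branch {W=F, Z=T} (X, Y, V) contributes 8 new; branch {V=F} (X, Y, Z, W) contributes 11 new; branch {W=T} (X, Y, Z, V) contributes 8 new. Total: 28.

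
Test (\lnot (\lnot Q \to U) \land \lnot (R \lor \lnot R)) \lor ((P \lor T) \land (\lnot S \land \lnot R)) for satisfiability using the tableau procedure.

Satisfiable

Initial set: {T ((\lnot (\lnot Q \to U) \land \lnot (R \lor \lnot R)) \lor ((P \lor T) \land (\lnot S \land \lnot R)))}.
T ((\lnot (\lnot Q \to U) \land \lnot (R \lor \lnot R)) \lor ((P \lor T) \land (\lnot S \land \lnot R))): β-rule — branch into T (\lnot (\lnot Q \to U) \land \lnot (R \lor \lnot R))  //  T ((P \lor T) \land (\lnot S \land \lnot R)).
  branch 1 (add T (\lnot (\lnot Q \to U) \land \lnot (R \lor \lnot R))):
    T (\lnot (\lnot Q \to U) \land \lnot (R \lor \lnot R)): α-rule — add T \lnot (\lnot Q \to U), T \lnot (R \lor \lnot R).
    T \lnot (\lnot Q \to U): α-rule — add T \lnot Q, F U.
    T \lnot (R \lor \lnot R): α-rule — add F R, F \lnot R.
    × closes — contains both R and \lnot R.
  branch 2 (add T ((P \lor T) \land (\lnot S \land \lnot R))):
    T ((P \lor T) \land (\lnot S \land \lnot R)): α-rule — add T (P \lor T), T (\lnot S \land \lnot R).
    T (\lnot S \land \lnot R): α-rule — add T \lnot S, T \lnot R.
    T (P \lor T): β-rule — branch into T P  //  T T.
      branch 2.1 (add T P):
        ○ open, literals {P=true, R=false, S=false}.
      branch 2.2 (add T T):
        ○ open, literals {R=false, S=false, T=true}.
1 branch closed, 2 open.
An open branch gives a satisfying assignment: P=true, R=false, S=false.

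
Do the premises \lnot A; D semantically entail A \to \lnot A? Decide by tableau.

Initial set: {T \lnot A; T D; F (A \to \lnot A)}.
F (A \to \lnot A): α-rule — add T A, F \lnot A.
× closes — contains both A and \lnot A.
All 1 branch closes.
Every branch closed, so the premises entail the conclusion.

Yes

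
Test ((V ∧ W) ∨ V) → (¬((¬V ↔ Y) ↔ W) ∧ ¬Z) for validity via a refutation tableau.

Not valid

Assume the negation and expand:
Initial set: {¬(((V ∧ W) ∨ V) → (¬((¬V ↔ Y) ↔ W) ∧ ¬Z))}.
¬(((V ∧ W) ∨ V) → (¬((¬V ↔ Y) ↔ W) ∧ ¬Z)): α-rule — add ((V ∧ W) ∨ V), ¬(¬((¬V ↔ Y) ↔ W) ∧ ¬Z).
((V ∧ W) ∨ V): β-rule — branch into (V ∧ W)  //  V.
  branch 1 (add (V ∧ W)):
    (V ∧ W): α-rule — add V, W.
    ¬(¬((¬V ↔ Y) ↔ W) ∧ ¬Z): β-rule — branch into ¬¬((¬V ↔ Y) ↔ W)  //  ¬¬Z.
      branch 1.1 (add ¬¬((¬V ↔ Y) ↔ W)):
        ¬¬((¬V ↔ Y) ↔ W): β-rule — branch into (¬V ↔ Y), W  //  ¬(¬V ↔ Y), ¬W.
          branch 1.1.1 (add (¬V ↔ Y), W):
            (¬V ↔ Y): β-rule — branch into ¬V, Y  //  ¬¬V, ¬Y.
              branch 1.1.1.1 (add ¬V, Y):
                × closes — contains both V and ¬V.
              branch 1.1.1.2 (add ¬¬V, ¬Y):
                ○ open, literals {V=T, W=T, Y=F}.
          branch 1.1.2 (add ¬(¬V ↔ Y), ¬W):
            × closes — contains both W and ¬W.
      branch 1.2 (add ¬¬Z):
        ○ open, literals {V=T, W=T, Z=T}.
  branch 2 (add V):
    ¬(¬((¬V ↔ Y) ↔ W) ∧ ¬Z): β-rule — branch into ¬¬((¬V ↔ Y) ↔ W)  //  ¬¬Z.
      branch 2.1 (add ¬¬((¬V ↔ Y) ↔ W)):
        ¬¬((¬V ↔ Y) ↔ W): β-rule — branch into (¬V ↔ Y), W  //  ¬(¬V ↔ Y), ¬W.
          branch 2.1.1 (add (¬V ↔ Y), W):
            (¬V ↔ Y): β-rule — branch into ¬V, Y  //  ¬¬V, ¬Y.
              branch 2.1.1.1 (add ¬V, Y):
                × closes — contains both V and ¬V.
              branch 2.1.1.2 (add ¬¬V, ¬Y):
                ○ open, literals {V=T, W=T, Y=F}.
          branch 2.1.2 (add ¬(¬V ↔ Y), ¬W):
            ¬(¬V ↔ Y): β-rule — branch into ¬V, ¬Y  //  ¬¬V, Y.
              branch 2.1.2.1 (add ¬V, ¬Y):
                × closes — contains both V and ¬V.
              branch 2.1.2.2 (add ¬¬V, Y):
                ○ open, literals {V=T, W=F, Y=T}.
      branch 2.2 (add ¬¬Z):
        ○ open, literals {V=T, Z=T}.
4 branches closed, 5 open.
An open branch gives a countermodel: V=T, W=T, Y=F (unmentioned atoms arbitrary); under it the original formula is false.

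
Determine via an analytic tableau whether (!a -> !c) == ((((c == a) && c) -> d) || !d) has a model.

Initial set: {((!a -> !c) == ((((c == a) && c) -> d) || !d))}.
((!a -> !c) == ((((c == a) && c) -> d) || !d)): β-rule — branch into (!a -> !c), ((((c == a) && c) -> d) || !d)  //  !(!a -> !c), !((((c == a) && c) -> d) || !d).
  branch 1 (add (!a -> !c), ((((c == a) && c) -> d) || !d)):
    (!a -> !c): β-rule — branch into !!a  //  !c.
      branch 1.1 (add !!a):
        ((((c == a) && c) -> d) || !d): β-rule — branch into (((c == a) && c) -> d)  //  !d.
          branch 1.1.1 (add (((c == a) && c) -> d)):
            (((c == a) && c) -> d): β-rule — branch into !((c == a) && c)  //  d.
              branch 1.1.1.1 (add !((c == a) && c)):
                !((c == a) && c): β-rule — branch into !(c == a)  //  !c.
                  branch 1.1.1.1.1 (add !(c == a)):
                    !(c == a): β-rule — branch into c, !a  //  !c, a.
                      branch 1.1.1.1.1.1 (add c, !a):
                        × closes — contains both a and !a.
                      branch 1.1.1.1.1.2 (add !c, a):
                        ○ open, literals {a=1, c=0}.
                  branch 1.1.1.1.2 (add !c):
                    ○ open, literals {a=1, c=0}.
              branch 1.1.1.2 (add d):
                ○ open, literals {a=1, d=1}.
          branch 1.1.2 (add !d):
            ○ open, literals {a=1, d=0}.
      branch 1.2 (add !c):
        ((((c == a) && c) -> d) || !d): β-rule — branch into (((c == a) && c) -> d)  //  !d.
          branch 1.2.1 (add (((c == a) && c) -> d)):
            (((c == a) && c) -> d): β-rule — branch into !((c == a) && c)  //  d.
              branch 1.2.1.1 (add !((c == a) && c)):
                !((c == a) && c): β-rule — branch into !(c == a)  //  !c.
                  branch 1.2.1.1.1 (add !(c == a)):
                    !(c == a): β-rule — branch into c, !a  //  !c, a.
                      branch 1.2.1.1.1.1 (add c, !a):
                        × closes — contains both c and !c.
                      branch 1.2.1.1.1.2 (add !c, a):
                        ○ open, literals {a=1, c=0}.
                  branch 1.2.1.1.2 (add !c):
                    ○ open, literals {c=0}.
              branch 1.2.1.2 (add d):
                ○ open, literals {c=0, d=1}.
          branch 1.2.2 (add !d):
            ○ open, literals {c=0, d=0}.
  branch 2 (add !(!a -> !c), !((((c == a) && c) -> d) || !d)):
    !(!a -> !c): α-rule — add !a, !!c.
    !((((c == a) && c) -> d) || !d): α-rule — add !(((c == a) && c) -> d), !!d.
    !(((c == a) && c) -> d): α-rule — add ((c == a) && c), !d.
    × closes — contains both d and !d.
3 branches closed, 8 open.
An open branch gives a satisfying assignment: a=1, c=0.

Satisfiable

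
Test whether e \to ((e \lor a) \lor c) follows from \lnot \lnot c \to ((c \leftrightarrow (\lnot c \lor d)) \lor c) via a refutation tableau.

Initial set: {(\lnot \lnot c \to ((c \leftrightarrow (\lnot c \lor d)) \lor c)); \lnot (e \to ((e \lor a) \lor c))}.
\lnot (e \to ((e \lor a) \lor c)): α-rule — add e, \lnot ((e \lor a) \lor c).
\lnot ((e \lor a) \lor c): α-rule — add \lnot (e \lor a), \lnot c.
\lnot (e \lor a): α-rule — add \lnot e, \lnot a.
× closes — contains both e and \lnot e.
All 1 branch closes.
Every branch closed, so the premises entail the conclusion.

Yes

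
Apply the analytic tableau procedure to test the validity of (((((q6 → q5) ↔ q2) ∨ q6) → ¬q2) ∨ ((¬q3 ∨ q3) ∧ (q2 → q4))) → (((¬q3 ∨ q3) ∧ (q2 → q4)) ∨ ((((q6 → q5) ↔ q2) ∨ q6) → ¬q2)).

Assume the negation and expand:
Initial set: {¬((((((q6 → q5) ↔ q2) ∨ q6) → ¬q2) ∨ ((¬q3 ∨ q3) ∧ (q2 → q4))) → (((¬q3 ∨ q3) ∧ (q2 → q4)) ∨ ((((q6 → q5) ↔ q2) ∨ q6) → ¬q2)))}.
¬((((((q6 → q5) ↔ q2) ∨ q6) → ¬q2) ∨ ((¬q3 ∨ q3) ∧ (q2 → q4))) → (((¬q3 ∨ q3) ∧ (q2 → q4)) ∨ ((((q6 → q5) ↔ q2) ∨ q6) → ¬q2))): α-rule — add (((((q6 → q5) ↔ q2) ∨ q6) → ¬q2) ∨ ((¬q3 ∨ q3) ∧ (q2 → q4))), ¬(((¬q3 ∨ q3) ∧ (q2 → q4)) ∨ ((((q6 → q5) ↔ q2) ∨ q6) → ¬q2)).
¬(((¬q3 ∨ q3) ∧ (q2 → q4)) ∨ ((((q6 → q5) ↔ q2) ∨ q6) → ¬q2)): α-rule — add ¬((¬q3 ∨ q3) ∧ (q2 → q4)), ¬((((q6 → q5) ↔ q2) ∨ q6) → ¬q2).
¬((((q6 → q5) ↔ q2) ∨ q6) → ¬q2): α-rule — add (((q6 → q5) ↔ q2) ∨ q6), ¬¬q2.
(((((q6 → q5) ↔ q2) ∨ q6) → ¬q2) ∨ ((¬q3 ∨ q3) ∧ (q2 → q4))): β-rule — branch into ((((q6 → q5) ↔ q2) ∨ q6) → ¬q2)  //  ((¬q3 ∨ q3) ∧ (q2 → q4)).
  branch 1 (add ((((q6 → q5) ↔ q2) ∨ q6) → ¬q2)):
    ¬((¬q3 ∨ q3) ∧ (q2 → q4)): β-rule — branch into ¬(¬q3 ∨ q3)  //  ¬(q2 → q4).
      branch 1.1 (add ¬(¬q3 ∨ q3)):
        ¬(¬q3 ∨ q3): α-rule — add ¬¬q3, ¬q3.
        × closes — contains both q3 and ¬q3.
      branch 1.2 (add ¬(q2 → q4)):
        ¬(q2 → q4): α-rule — add q2, ¬q4.
        (((q6 → q5) ↔ q2) ∨ q6): β-rule — branch into ((q6 → q5) ↔ q2)  //  q6.
          branch 1.2.1 (add ((q6 → q5) ↔ q2)):
            ((((q6 → q5) ↔ q2) ∨ q6) → ¬q2): β-rule — branch into ¬(((q6 → q5) ↔ q2) ∨ q6)  //  ¬q2.
              branch 1.2.1.1 (add ¬(((q6 → q5) ↔ q2) ∨ q6)):
                ¬(((q6 → q5) ↔ q2) ∨ q6): α-rule — add ¬((q6 → q5) ↔ q2), ¬q6.
                ((q6 → q5) ↔ q2): β-rule — branch into (q6 → q5), q2  //  ¬(q6 → q5), ¬q2.
                  branch 1.2.1.1.1 (add (q6 → q5), q2):
                    ¬((q6 → q5) ↔ q2): β-rule — branch into (q6 → q5), ¬q2  //  ¬(q6 → q5), q2.
                      branch 1.2.1.1.1.1 (add (q6 → q5), ¬q2):
                        × closes — contains both q2 and ¬q2.
                      branch 1.2.1.1.1.2 (add ¬(q6 → q5), q2):
                        ¬(q6 → q5): α-rule — add q6, ¬q5.
                        × closes — contains both q6 and ¬q6.
                  branch 1.2.1.1.2 (add ¬(q6 → q5), ¬q2):
                    × closes — contains both q2 and ¬q2.
              branch 1.2.1.2 (add ¬q2):
                × closes — contains both q2 and ¬q2.
          branch 1.2.2 (add q6):
            ((((q6 → q5) ↔ q2) ∨ q6) → ¬q2): β-rule — branch into ¬(((q6 → q5) ↔ q2) ∨ q6)  //  ¬q2.
              branch 1.2.2.1 (add ¬(((q6 → q5) ↔ q2) ∨ q6)):
                ¬(((q6 → q5) ↔ q2) ∨ q6): α-rule — add ¬((q6 → q5) ↔ q2), ¬q6.
                × closes — contains both q6 and ¬q6.
              branch 1.2.2.2 (add ¬q2):
                × closes — contains both q2 and ¬q2.
  branch 2 (add ((¬q3 ∨ q3) ∧ (q2 → q4))):
    ((¬q3 ∨ q3) ∧ (q2 → q4)): α-rule — add (¬q3 ∨ q3), (q2 → q4).
    ¬((¬q3 ∨ q3) ∧ (q2 → q4)): β-rule — branch into ¬(¬q3 ∨ q3)  //  ¬(q2 → q4).
      branch 2.1 (add ¬(¬q3 ∨ q3)):
        ¬(¬q3 ∨ q3): α-rule — add ¬¬q3, ¬q3.
        × closes — contains both q3 and ¬q3.
      branch 2.2 (add ¬(q2 → q4)):
        ¬(q2 → q4): α-rule — add q2, ¬q4.
        (((q6 → q5) ↔ q2) ∨ q6): β-rule — branch into ((q6 → q5) ↔ q2)  //  q6.
          branch 2.2.1 (add ((q6 → q5) ↔ q2)):
            (¬q3 ∨ q3): β-rule — branch into ¬q3  //  q3.
              branch 2.2.1.1 (add ¬q3):
                (q2 → q4): β-rule — branch into ¬q2  //  q4.
                  branch 2.2.1.1.1 (add ¬q2):
                    × closes — contains both q2 and ¬q2.
                  branch 2.2.1.1.2 (add q4):
                    × closes — contains both q4 and ¬q4.
              branch 2.2.1.2 (add q3):
                (q2 → q4): β-rule — branch into ¬q2  //  q4.
                  branch 2.2.1.2.1 (add ¬q2):
                    × closes — contains both q2 and ¬q2.
                  branch 2.2.1.2.2 (add q4):
                    × closes — contains both q4 and ¬q4.
          branch 2.2.2 (add q6):
            (¬q3 ∨ q3): β-rule — branch into ¬q3  //  q3.
              branch 2.2.2.1 (add ¬q3):
                (q2 → q4): β-rule — branch into ¬q2  //  q4.
                  branch 2.2.2.1.1 (add ¬q2):
                    × closes — contains both q2 and ¬q2.
                  branch 2.2.2.1.2 (add q4):
                    × closes — contains both q4 and ¬q4.
              branch 2.2.2.2 (add q3):
                (q2 → q4): β-rule — branch into ¬q2  //  q4.
                  branch 2.2.2.2.1 (add ¬q2):
                    × closes — contains both q2 and ¬q2.
                  branch 2.2.2.2.2 (add q4):
                    × closes — contains both q4 and ¬q4.
All 16 branches close.
Every branch closed, so the negation is unsatisfiable and the formula is valid.

Valid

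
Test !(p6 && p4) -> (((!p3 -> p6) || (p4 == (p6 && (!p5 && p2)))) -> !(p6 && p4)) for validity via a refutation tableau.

Assume the negation and expand:
Initial set: {F (!(p6 && p4) -> (((!p3 -> p6) || (p4 == (p6 && (!p5 && p2)))) -> !(p6 && p4)))}.
F (!(p6 && p4) -> (((!p3 -> p6) || (p4 == (p6 && (!p5 && p2)))) -> !(p6 && p4))): α-rule — add T !(p6 && p4), F (((!p3 -> p6) || (p4 == (p6 && (!p5 && p2)))) -> !(p6 && p4)).
F (((!p3 -> p6) || (p4 == (p6 && (!p5 && p2)))) -> !(p6 && p4)): α-rule — add T ((!p3 -> p6) || (p4 == (p6 && (!p5 && p2)))), F !(p6 && p4).
F !(p6 && p4): α-rule — add T p6, T p4.
T !(p6 && p4): β-rule — branch into F p6  //  F p4.
  branch 1 (add F p6):
    × closes — contains both p6 and !p6.
  branch 2 (add F p4):
    × closes — contains both p4 and !p4.
All 2 branches close.
Every branch closed, so the negation is unsatisfiable and the formula is valid.

Valid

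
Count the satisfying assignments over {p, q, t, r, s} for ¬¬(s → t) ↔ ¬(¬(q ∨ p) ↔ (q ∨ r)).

Initial set: {(¬¬(s → t) ↔ ¬(¬(q ∨ p) ↔ (q ∨ r)))}.
(¬¬(s → t) ↔ ¬(¬(q ∨ p) ↔ (q ∨ r))): β-rule — branch into ¬¬(s → t), ¬(¬(q ∨ p) ↔ (q ∨ r))  //  ¬¬¬(s → t), ¬¬(¬(q ∨ p) ↔ (q ∨ r)).
  branch 1 (add ¬¬(s → t), ¬(¬(q ∨ p) ↔ (q ∨ r))):
    ¬¬(s → t): drop double negation, giving (s → t).
    ¬(¬(q ∨ p) ↔ (q ∨ r)): β-rule — branch into ¬(q ∨ p), ¬(q ∨ r)  //  ¬¬(q ∨ p), (q ∨ r).
      branch 1.1 (add ¬(q ∨ p), ¬(q ∨ r)):
        ¬(q ∨ p): α-rule — add ¬q, ¬p.
        ¬(q ∨ r): α-rule — add ¬q, ¬r.
        (s → t): β-rule — branch into ¬s  //  t.
          branch 1.1.1 (add ¬s):
            ○ open, literals {p=false, q=false, r=false, s=false}.
          branch 1.1.2 (add t):
            ○ open, literals {p=false, q=false, r=false, t=true}.
      branch 1.2 (add ¬¬(q ∨ p), (q ∨ r)):
        (s → t): β-rule — branch into ¬s  //  t.
          branch 1.2.1 (add ¬s):
            ¬¬(q ∨ p): β-rule — branch into q  //  p.
              branch 1.2.1.1 (add q):
                (q ∨ r): β-rule — branch into q  //  r.
                  branch 1.2.1.1.1 (add q):
                    ○ open, literals {q=true, s=false}.
                  branch 1.2.1.1.2 (add r):
                    ○ open, literals {q=true, r=true, s=false}.
              branch 1.2.1.2 (add p):
                (q ∨ r): β-rule — branch into q  //  r.
                  branch 1.2.1.2.1 (add q):
                    ○ open, literals {p=true, q=true, s=false}.
                  branch 1.2.1.2.2 (add r):
                    ○ open, literals {p=true, r=true, s=false}.
          branch 1.2.2 (add t):
            ¬¬(q ∨ p): β-rule — branch into q  //  p.
              branch 1.2.2.1 (add q):
                (q ∨ r): β-rule — branch into q  //  r.
                  branch 1.2.2.1.1 (add q):
                    ○ open, literals {q=true, t=true}.
                  branch 1.2.2.1.2 (add r):
                    ○ open, literals {q=true, r=true, t=true}.
              branch 1.2.2.2 (add p):
                (q ∨ r): β-rule — branch into q  //  r.
                  branch 1.2.2.2.1 (add q):
                    ○ open, literals {p=true, q=true, t=true}.
                  branch 1.2.2.2.2 (add r):
                    ○ open, literals {p=true, r=true, t=true}.
  branch 2 (add ¬¬¬(s → t), ¬¬(¬(q ∨ p) ↔ (q ∨ r))):
    ¬¬¬(s → t): drop double negation, giving ¬(s → t).
    ¬(s → t): α-rule — add s, ¬t.
    ¬¬(¬(q ∨ p) ↔ (q ∨ r)): β-rule — branch into ¬(q ∨ p), (q ∨ r)  //  ¬¬(q ∨ p), ¬(q ∨ r).
      branch 2.1 (add ¬(q ∨ p), (q ∨ r)):
        ¬(q ∨ p): α-rule — add ¬q, ¬p.
        (q ∨ r): β-rule — branch into q  //  r.
          branch 2.1.1 (add q):
            × closes — contains both q and ¬q.
          branch 2.1.2 (add r):
            ○ open, literals {p=false, q=false, r=true, s=true, t=false}.
      branch 2.2 (add ¬¬(q ∨ p), ¬(q ∨ r)):
        ¬(q ∨ r): α-rule — add ¬q, ¬r.
        ¬¬(q ∨ p): β-rule — branch into q  //  p.
          branch 2.2.1 (add q):
            × closes — contains both q and ¬q.
          branch 2.2.2 (add p):
            ○ open, literals {p=true, q=false, r=false, s=true, t=false}.
2 branches closed, 12 open.
Each open branch fixes some atoms; the unmentioned ones are free. Counting distinct full assignments: branch {p=false, q=false, r=false, s=false} (t) contributes 2 new; branch {p=false, q=false, r=false, t=true} (s) contributes 1 new; branch {q=true, s=false} (p, t, r) contributes 8 new; branch {q=true, r=true, s=false} (p, t) contributes 0 new; branch {p=true, q=true, s=false} (t, r) contributes 0 new; branch {p=true, r=true, s=false} (q, t) contributes 2 new; branch {q=true, t=true} (p, r, s) contributes 4 new; branch {q=true, r=true, t=true} (p, s) contributes 0 new; branch {p=true, q=true, t=true} (r, s) contributes 0 new; branch {p=true, r=true, t=true} (q, s) contributes 1 new; branch {p=false, q=false, r=true, s=true, t=false} (none free) contributes 1 new; branch {p=true, q=false, r=false, s=true, t=false} (none free) contributes 1 new. Total: 20.

20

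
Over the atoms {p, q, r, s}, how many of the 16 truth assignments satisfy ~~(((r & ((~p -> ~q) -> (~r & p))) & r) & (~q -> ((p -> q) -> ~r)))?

2

Initial set: {T ~~(((r & ((~p -> ~q) -> (~r & p))) & r) & (~q -> ((p -> q) -> ~r)))}.
T ~~(((r & ((~p -> ~q) -> (~r & p))) & r) & (~q -> ((p -> q) -> ~r))): drop double negation, giving T (((r & ((~p -> ~q) -> (~r & p))) & r) & (~q -> ((p -> q) -> ~r))).
T (((r & ((~p -> ~q) -> (~r & p))) & r) & (~q -> ((p -> q) -> ~r))): α-rule — add T ((r & ((~p -> ~q) -> (~r & p))) & r), T (~q -> ((p -> q) -> ~r)).
T ((r & ((~p -> ~q) -> (~r & p))) & r): α-rule — add T (r & ((~p -> ~q) -> (~r & p))), T r.
T (r & ((~p -> ~q) -> (~r & p))): α-rule — add T r, T ((~p -> ~q) -> (~r & p)).
T (~q -> ((p -> q) -> ~r)): β-rule — branch into F ~q  //  T ((p -> q) -> ~r).
  branch 1 (add F ~q):
    T ((~p -> ~q) -> (~r & p)): β-rule — branch into F (~p -> ~q)  //  T (~r & p).
      branch 1.1 (add F (~p -> ~q)):
        F (~p -> ~q): α-rule — add T ~p, F ~q.
        ○ open, literals {p=0, q=1, r=1}.
      branch 1.2 (add T (~r & p)):
        T (~r & p): α-rule — add T ~r, T p.
        × closes — contains both r and ~r.
  branch 2 (add T ((p -> q) -> ~r)):
    T ((~p -> ~q) -> (~r & p)): β-rule — branch into F (~p -> ~q)  //  T (~r & p).
      branch 2.1 (add F (~p -> ~q)):
        F (~p -> ~q): α-rule — add T ~p, F ~q.
        T ((p -> q) -> ~r): β-rule — branch into F (p -> q)  //  T ~r.
          branch 2.1.1 (add F (p -> q)):
            F (p -> q): α-rule — add T p, F q.
            × closes — contains both p and ~p.
          branch 2.1.2 (add T ~r):
            × closes — contains both r and ~r.
      branch 2.2 (add T (~r & p)):
        T (~r & p): α-rule — add T ~r, T p.
        × closes — contains both r and ~r.
4 branches closed, 1 open.
Each open branch fixes some atoms; the unmentioned ones are free. Counting distinct full assignments: branch {p=0, q=1, r=1} (s) contributes 2 new. Total: 2.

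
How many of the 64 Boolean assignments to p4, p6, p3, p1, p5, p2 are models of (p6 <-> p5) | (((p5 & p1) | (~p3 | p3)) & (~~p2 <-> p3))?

Initial set: {((p6 <-> p5) | (((p5 & p1) | (~p3 | p3)) & (~~p2 <-> p3)))}.
((p6 <-> p5) | (((p5 & p1) | (~p3 | p3)) & (~~p2 <-> p3))): β-rule — branch into (p6 <-> p5)  //  (((p5 & p1) | (~p3 | p3)) & (~~p2 <-> p3)).
  branch 1 (add (p6 <-> p5)):
    (p6 <-> p5): β-rule — branch into p6, p5  //  ~p6, ~p5.
      branch 1.1 (add p6, p5):
        ○ open, literals {p5=T, p6=T}.
      branch 1.2 (add ~p6, ~p5):
        ○ open, literals {p5=F, p6=F}.
  branch 2 (add (((p5 & p1) | (~p3 | p3)) & (~~p2 <-> p3))):
    (((p5 & p1) | (~p3 | p3)) & (~~p2 <-> p3)): α-rule — add ((p5 & p1) | (~p3 | p3)), (~~p2 <-> p3).
    ((p5 & p1) | (~p3 | p3)): β-rule — branch into (p5 & p1)  //  (~p3 | p3).
      branch 2.1 (add (p5 & p1)):
        (p5 & p1): α-rule — add p5, p1.
        (~~p2 <-> p3): β-rule — branch into ~~p2, p3  //  ~~~p2, ~p3.
          branch 2.1.1 (add ~~p2, p3):
            ~~p2: drop double negation, giving p2.
            ○ open, literals {p1=T, p2=T, p3=T, p5=T}.
          branch 2.1.2 (add ~~~p2, ~p3):
            ~~~p2: drop double negation, giving ~p2.
            ○ open, literals {p1=T, p2=F, p3=F, p5=T}.
      branch 2.2 (add (~p3 | p3)):
        (~~p2 <-> p3): β-rule — branch into ~~p2, p3  //  ~~~p2, ~p3.
          branch 2.2.1 (add ~~p2, p3):
            ~~p2: drop double negation, giving p2.
            (~p3 | p3): β-rule — branch into ~p3  //  p3.
              branch 2.2.1.1 (add ~p3):
                × closes — contains both p3 and ~p3.
              branch 2.2.1.2 (add p3):
                ○ open, literals {p2=T, p3=T}.
          branch 2.2.2 (add ~~~p2, ~p3):
            ~~~p2: drop double negation, giving ~p2.
            (~p3 | p3): β-rule — branch into ~p3  //  p3.
              branch 2.2.2.1 (add ~p3):
                ○ open, literals {p2=F, p3=F}.
              branch 2.2.2.2 (add p3):
                × closes — contains both p3 and ~p3.
2 branches closed, 6 open.
Each open branch fixes some atoms; the unmentioned ones are free. Counting distinct full assignments: branch {p5=T, p6=T} (p4, p3, p1, p2) contributes 16 new; branch {p5=F, p6=F} (p4, p3, p1, p2) contributes 16 new; branch {p1=T, p2=T, p3=T, p5=T} (p4, p6) contributes 2 new; branch {p1=T, p2=F, p3=F, p5=T} (p4, p6) contributes 2 new; branch {p2=T, p3=T} (p4, p6, p1, p5) contributes 6 new; branch {p2=F, p3=F} (p4, p6, p1, p5) contributes 6 new. Total: 48.

48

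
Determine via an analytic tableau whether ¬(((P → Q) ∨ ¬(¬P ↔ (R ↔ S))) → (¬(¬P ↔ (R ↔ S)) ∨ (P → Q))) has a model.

Initial set: {¬(((P → Q) ∨ ¬(¬P ↔ (R ↔ S))) → (¬(¬P ↔ (R ↔ S)) ∨ (P → Q)))}.
¬(((P → Q) ∨ ¬(¬P ↔ (R ↔ S))) → (¬(¬P ↔ (R ↔ S)) ∨ (P → Q))): α-rule — add ((P → Q) ∨ ¬(¬P ↔ (R ↔ S))), ¬(¬(¬P ↔ (R ↔ S)) ∨ (P → Q)).
¬(¬(¬P ↔ (R ↔ S)) ∨ (P → Q)): α-rule — add ¬¬(¬P ↔ (R ↔ S)), ¬(P → Q).
¬(P → Q): α-rule — add P, ¬Q.
((P → Q) ∨ ¬(¬P ↔ (R ↔ S))): β-rule — branch into (P → Q)  //  ¬(¬P ↔ (R ↔ S)).
  branch 1 (add (P → Q)):
    ¬¬(¬P ↔ (R ↔ S)): β-rule — branch into ¬P, (R ↔ S)  //  ¬¬P, ¬(R ↔ S).
      branch 1.1 (add ¬P, (R ↔ S)):
        × closes — contains both P and ¬P.
      branch 1.2 (add ¬¬P, ¬(R ↔ S)):
        (P → Q): β-rule — branch into ¬P  //  Q.
          branch 1.2.1 (add ¬P):
            × closes — contains both P and ¬P.
          branch 1.2.2 (add Q):
            × closes — contains both Q and ¬Q.
  branch 2 (add ¬(¬P ↔ (R ↔ S))):
    ¬¬(¬P ↔ (R ↔ S)): β-rule — branch into ¬P, (R ↔ S)  //  ¬¬P, ¬(R ↔ S).
      branch 2.1 (add ¬P, (R ↔ S)):
        × closes — contains both P and ¬P.
      branch 2.2 (add ¬¬P, ¬(R ↔ S)):
        ¬(¬P ↔ (R ↔ S)): β-rule — branch into ¬P, ¬(R ↔ S)  //  ¬¬P, (R ↔ S).
          branch 2.2.1 (add ¬P, ¬(R ↔ S)):
            × closes — contains both P and ¬P.
          branch 2.2.2 (add ¬¬P, (R ↔ S)):
            ¬(R ↔ S): β-rule — branch into R, ¬S  //  ¬R, S.
              branch 2.2.2.1 (add R, ¬S):
                (R ↔ S): β-rule — branch into R, S  //  ¬R, ¬S.
                  branch 2.2.2.1.1 (add R, S):
                    × closes — contains both S and ¬S.
                  branch 2.2.2.1.2 (add ¬R, ¬S):
                    × closes — contains both R and ¬R.
              branch 2.2.2.2 (add ¬R, S):
                (R ↔ S): β-rule — branch into R, S  //  ¬R, ¬S.
                  branch 2.2.2.2.1 (add R, S):
                    × closes — contains both R and ¬R.
                  branch 2.2.2.2.2 (add ¬R, ¬S):
                    × closes — contains both S and ¬S.
All 9 branches close.
Every branch closed; the formula is unsatisfiable.

Unsatisfiable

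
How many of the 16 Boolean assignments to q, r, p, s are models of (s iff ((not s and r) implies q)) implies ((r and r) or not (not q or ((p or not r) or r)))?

12

Initial set: {((s iff ((not s and r) implies q)) implies ((r and r) or not (not q or ((p or not r) or r))))}.
((s iff ((not s and r) implies q)) implies ((r and r) or not (not q or ((p or not r) or r)))): β-rule — branch into not (s iff ((not s and r) implies q))  //  ((r and r) or not (not q or ((p or not r) or r))).
  branch 1 (add not (s iff ((not s and r) implies q))):
    not (s iff ((not s and r) implies q)): β-rule — branch into s, not ((not s and r) implies q)  //  not s, ((not s and r) implies q).
      branch 1.1 (add s, not ((not s and r) implies q)):
        not ((not s and r) implies q): α-rule — add (not s and r), not q.
        (not s and r): α-rule — add not s, r.
        × closes — contains both s and not s.
      branch 1.2 (add not s, ((not s and r) implies q)):
        ((not s and r) implies q): β-rule — branch into not (not s and r)  //  q.
          branch 1.2.1 (add not (not s and r)):
            not (not s and r): β-rule — branch into not not s  //  not r.
              branch 1.2.1.1 (add not not s):
                × closes — contains both s and not s.
              branch 1.2.1.2 (add not r):
                ○ open, literals {r=false, s=false}.
          branch 1.2.2 (add q):
            ○ open, literals {q=true, s=false}.
  branch 2 (add ((r and r) or not (not q or ((p or not r) or r)))):
    ((r and r) or not (not q or ((p or not r) or r))): β-rule — branch into (r and r)  //  not (not q or ((p or not r) or r)).
      branch 2.1 (add (r and r)):
        (r and r): α-rule — add r, r.
        ○ open, literals {r=true}.
      branch 2.2 (add not (not q or ((p or not r) or r))):
        not (not q or ((p or not r) or r)): α-rule — add not not q, not ((p or not r) or r).
        not ((p or not r) or r): α-rule — add not (p or not r), not r.
        not (p or not r): α-rule — add not p, not not r.
        × closes — contains both r and not r.
3 branches closed, 3 open.
Each open branch fixes some atoms; the unmentioned ones are free. Counting distinct full assignments: branch {r=false, s=false} (q, p) contributes 4 new; branch {q=true, s=false} (r, p) contributes 2 new; branch {r=true} (q, p, s) contributes 6 new. Total: 12.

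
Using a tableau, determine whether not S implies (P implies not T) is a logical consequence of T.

Initial set: {T; not (not S implies (P implies not T))}.
not (not S implies (P implies not T)): α-rule — add not S, not (P implies not T).
not (P implies not T): α-rule — add P, not not T.
○ open, literals {P=T, S=F, T=T}.
0 branches closed, 1 open.
An open branch gives a countermodel: P=T, S=F, T=T (unmentioned atoms arbitrary); the premises hold there but the conclusion fails.

No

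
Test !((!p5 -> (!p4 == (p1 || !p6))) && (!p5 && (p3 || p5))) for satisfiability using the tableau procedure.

Initial set: {!((!p5 -> (!p4 == (p1 || !p6))) && (!p5 && (p3 || p5)))}.
!((!p5 -> (!p4 == (p1 || !p6))) && (!p5 && (p3 || p5))): β-rule — branch into !(!p5 -> (!p4 == (p1 || !p6)))  //  !(!p5 && (p3 || p5)).
  branch 1 (add !(!p5 -> (!p4 == (p1 || !p6)))):
    !(!p5 -> (!p4 == (p1 || !p6))): α-rule — add !p5, !(!p4 == (p1 || !p6)).
    !(!p4 == (p1 || !p6)): β-rule — branch into !p4, !(p1 || !p6)  //  !!p4, (p1 || !p6).
      branch 1.1 (add !p4, !(p1 || !p6)):
        !(p1 || !p6): α-rule — add !p1, !!p6.
        ○ open, literals {p1=F, p4=F, p5=F, p6=T}.
      branch 1.2 (add !!p4, (p1 || !p6)):
        (p1 || !p6): β-rule — branch into p1  //  !p6.
          branch 1.2.1 (add p1):
            ○ open, literals {p1=T, p4=T, p5=F}.
          branch 1.2.2 (add !p6):
            ○ open, literals {p4=T, p5=F, p6=F}.
  branch 2 (add !(!p5 && (p3 || p5))):
    !(!p5 && (p3 || p5)): β-rule — branch into !!p5  //  !(p3 || p5).
      branch 2.1 (add !!p5):
        ○ open, literals {p5=T}.
      branch 2.2 (add !(p3 || p5)):
        !(p3 || p5): α-rule — add !p3, !p5.
        ○ open, literals {p3=F, p5=F}.
0 branches closed, 5 open.
An open branch gives a satisfying assignment: p1=F, p4=F, p5=F, p6=T.

Satisfiable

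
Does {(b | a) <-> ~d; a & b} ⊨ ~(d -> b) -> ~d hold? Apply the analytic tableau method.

Initial set: {((b | a) <-> ~d); (a & b); ~(~(d -> b) -> ~d)}.
(a & b): α-rule — add a, b.
~(~(d -> b) -> ~d): α-rule — add ~(d -> b), ~~d.
~(d -> b): α-rule — add d, ~b.
× closes — contains both b and ~b.
All 1 branch closes.
Every branch closed, so the premises entail the conclusion.

Yes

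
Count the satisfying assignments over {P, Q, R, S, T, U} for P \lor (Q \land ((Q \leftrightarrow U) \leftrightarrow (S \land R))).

40

Initial set: {(P \lor (Q \land ((Q \leftrightarrow U) \leftrightarrow (S \land R))))}.
(P \lor (Q \land ((Q \leftrightarrow U) \leftrightarrow (S \land R)))): β-rule — branch into P  //  (Q \land ((Q \leftrightarrow U) \leftrightarrow (S \land R))).
  branch 1 (add P):
    ○ open, literals {P=1}.
  branch 2 (add (Q \land ((Q \leftrightarrow U) \leftrightarrow (S \land R)))):
    (Q \land ((Q \leftrightarrow U) \leftrightarrow (S \land R))): α-rule — add Q, ((Q \leftrightarrow U) \leftrightarrow (S \land R)).
    ((Q \leftrightarrow U) \leftrightarrow (S \land R)): β-rule — branch into (Q \leftrightarrow U), (S \land R)  //  \lnot (Q \leftrightarrow U), \lnot (S \land R).
      branch 2.1 (add (Q \leftrightarrow U), (S \land R)):
        (S \land R): α-rule — add S, R.
        (Q \leftrightarrow U): β-rule — branch into Q, U  //  \lnot Q, \lnot U.
          branch 2.1.1 (add Q, U):
            ○ open, literals {Q=1, R=1, S=1, U=1}.
          branch 2.1.2 (add \lnot Q, \lnot U):
            × closes — contains both Q and \lnot Q.
      branch 2.2 (add \lnot (Q \leftrightarrow U), \lnot (S \land R)):
        \lnot (Q \leftrightarrow U): β-rule — branch into Q, \lnot U  //  \lnot Q, U.
          branch 2.2.1 (add Q, \lnot U):
            \lnot (S \land R): β-rule — branch into \lnot S  //  \lnot R.
              branch 2.2.1.1 (add \lnot S):
                ○ open, literals {Q=1, S=0, U=0}.
              branch 2.2.1.2 (add \lnot R):
                ○ open, literals {Q=1, R=0, U=0}.
          branch 2.2.2 (add \lnot Q, U):
            × closes — contains both Q and \lnot Q.
2 branches closed, 4 open.
Each open branch fixes some atoms; the unmentioned ones are free. Counting distinct full assignments: branch {P=1} (Q, R, S, T, U) contributes 32 new; branch {Q=1, R=1, S=1, U=1} (P, T) contributes 2 new; branch {Q=1, S=0, U=0} (P, R, T) contributes 4 new; branch {Q=1, R=0, U=0} (P, S, T) contributes 2 new. Total: 40.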